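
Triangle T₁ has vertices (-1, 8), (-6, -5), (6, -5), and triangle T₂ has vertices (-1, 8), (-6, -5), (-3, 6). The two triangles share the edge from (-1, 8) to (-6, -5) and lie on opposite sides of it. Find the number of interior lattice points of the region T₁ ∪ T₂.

79

The union is the simple quadrilateral with vertices (-1, 8), (6, -5), (-6, -5), (-3, 6) in order.
The shoelace formula gives twice the area as |((-1)·(-5) − 6·8) + (6·(-5) − (-6)·(-5)) + ((-6)·6 − (-3)·(-5)) + ((-3)·8 − (-1)·6)| = 172, so the area is 86.
Summing gcd(|Δx|,|Δy|) over the edges gives the boundary count: gcd(7,13) + gcd(12,0) + gcd(3,11) + gcd(2,2) = 1+12+1+2 = 16.
By Pick's theorem I = A − B/2 + 1 = 86 − 16/2 + 1 = 79.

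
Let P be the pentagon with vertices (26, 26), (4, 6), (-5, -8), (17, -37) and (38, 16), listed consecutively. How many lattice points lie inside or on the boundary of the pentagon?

By the shoelace formula, twice the signed area is |(26·6 − 4·26) + (4·(-8) − (-5)·6) + ((-5)·(-37) − 17·(-8)) + (17·16 − 38·(-37)) + (38·26 − 26·16)| = 2621, so the area is 1310.5.
The number of boundary lattice points is Σ gcd(|Δx|,|Δy|) = gcd(22,20) + gcd(9,14) + gcd(22,29) + gcd(21,53) + gcd(12,10) = 2+1+1+1+2 = 7.
Pick's theorem gives I = A − B/2 + 1 = 1310.5 − 7/2 + 1 = 1308, so the closed region contains I + B = 1308 + 7 = 1315 lattice points.

1315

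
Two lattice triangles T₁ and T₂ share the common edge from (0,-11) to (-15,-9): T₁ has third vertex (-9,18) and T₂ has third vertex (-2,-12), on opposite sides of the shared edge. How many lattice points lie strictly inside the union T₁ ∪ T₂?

216

The union is the simple quadrilateral with vertices (0,-11), (-9,18), (-15,-9), (-2,-12) in order.
By the shoelace formula, twice the signed area is |(0·18 − (-9)·(-11)) + ((-9)·(-9) − (-15)·18) + ((-15)·(-12) − (-2)·(-9)) + ((-2)·(-11) − 0·(-12))| = 436, so the area is 218.
Along each edge there are gcd(|Δx|,|Δy|)+1 lattice points, so counting each shared vertex once the boundary has gcd(9,29) + gcd(6,27) + gcd(13,3) + gcd(2,1) = 1+3+1+1 = 6.
By Pick's theorem I = A − B/2 + 1 = 218 − 6/2 + 1 = 216.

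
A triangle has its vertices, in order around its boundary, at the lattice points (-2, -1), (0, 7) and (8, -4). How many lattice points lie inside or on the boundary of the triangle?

The shoelace formula gives twice the area as |((-2)·7 − 0·(-1)) + (0·(-4) − 8·7) + (8·(-1) − (-2)·(-4))| = 86, so the area is 43.
Along each edge there are gcd(|Δx|,|Δy|)+1 lattice points, so counting each shared vertex once the boundary has gcd(2,8) + gcd(8,11) + gcd(10,3) = 2+1+1 = 4.
Pick's theorem gives I = A − B/2 + 1 = 43 − 4/2 + 1 = 42, so the closed region contains I + B = 42 + 4 = 46 lattice points.

46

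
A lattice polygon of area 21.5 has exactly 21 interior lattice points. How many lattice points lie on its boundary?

Pick's theorem gives A = I + B/2 − 1, so B = 2(A − I + 1) = 2(21.5 − 21 + 1) = 3.

3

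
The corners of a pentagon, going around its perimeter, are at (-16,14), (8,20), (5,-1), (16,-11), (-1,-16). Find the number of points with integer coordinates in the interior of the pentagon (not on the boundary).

546

The shoelace formula gives twice the area as |((-16)·20 − 8·14) + (8·(-1) − 5·20) + (5·(-11) − 16·(-1)) + (16·(-16) − (-1)·(-11)) + ((-1)·14 − (-16)·(-16))| = 1116, so the area is 558.
The number of boundary lattice points is Σ gcd(|Δx|,|Δy|) = gcd(24,6) + gcd(3,21) + gcd(11,10) + gcd(17,5) + gcd(15,30) = 6+3+1+1+15 = 26.
Pick's theorem gives I = A − B/2 + 1 = 558 − 26/2 + 1 = 546.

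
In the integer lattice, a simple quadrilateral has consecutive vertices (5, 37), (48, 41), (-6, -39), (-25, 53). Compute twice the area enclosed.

Using the shoelace formula, 2A = |[5·41 − 48·37] + [48·(-39) − (-6)·41] + [(-6)·53 − (-25)·(-39)] + [(-25)·37 − 5·53]| = 5680, so the area is 2840.

5680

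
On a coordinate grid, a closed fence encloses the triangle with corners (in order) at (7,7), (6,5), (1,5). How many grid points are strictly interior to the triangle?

Using the shoelace formula, 2A = |(7·5 − 6·7) + (6·5 − 1·5) + (1·7 − 7·5)| = 10, so the area is 5.
The number of boundary lattice points is Σ gcd(|Δx|,|Δy|) = gcd(1,2) + gcd(5,0) + gcd(6,2) = 1+5+2 = 8.
Pick's theorem gives I = A − B/2 + 1 = 5 − 8/2 + 1 = 2.

2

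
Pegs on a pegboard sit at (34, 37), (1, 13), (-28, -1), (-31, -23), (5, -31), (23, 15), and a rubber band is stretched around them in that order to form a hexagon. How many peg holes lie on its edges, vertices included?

22

Along each edge there are gcd(|Δx|,|Δy|)+1 lattice points, so counting each shared vertex once the boundary has gcd(33,24) + gcd(29,14) + gcd(3,22) + gcd(36,8) + gcd(18,46) + gcd(11,22) = 3+1+1+4+2+11 = 22.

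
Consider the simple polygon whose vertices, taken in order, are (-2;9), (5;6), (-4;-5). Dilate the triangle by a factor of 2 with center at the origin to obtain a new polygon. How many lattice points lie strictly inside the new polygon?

By the shoelace formula, twice the signed area is |((-2)·6 − 5·9) + (5·(-5) − (-4)·6) + ((-4)·9 − (-2)·(-5))| = 104, so the area is 52.
Along each edge there are gcd(|Δx|,|Δy|)+1 lattice points, so counting each shared vertex once the boundary has gcd(7,3) + gcd(9,11) + gcd(2,14) = 1+1+2 = 4.
Scaling by 2 multiplies the area by 2² = 4 (so the new area is 208) and multiplies the boundary lattice-point count by 2, giving 8.
By Pick's theorem, the interior count of the dilated polygon is 208 − 8/2 + 1 = 205.

205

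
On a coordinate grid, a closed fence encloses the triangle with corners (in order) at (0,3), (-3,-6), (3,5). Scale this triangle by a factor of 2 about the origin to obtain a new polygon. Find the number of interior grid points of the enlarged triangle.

38

The shoelace formula gives twice the area as |(0·(-6) − (-3)·3) + ((-3)·5 − 3·(-6)) + (3·3 − 0·5)| = 21, so the area is 10.5.
The number of boundary lattice points is Σ gcd(|Δx|,|Δy|) = gcd(3,9) + gcd(6,11) + gcd(3,2) = 3+1+1 = 5.
Scaling by 2 multiplies the area by 2² = 4 (so the new area is 42) and multiplies the boundary lattice-point count by 2, giving 10.
By Pick's theorem, the interior count of the dilated polygon is 42 − 10/2 + 1 = 38.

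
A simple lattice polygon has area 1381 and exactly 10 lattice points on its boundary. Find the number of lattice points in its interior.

Pick's theorem A = I + B/2 − 1 rearranges to I = A − B/2 + 1 = 1381 − 10/2 + 1 = 1377.

1377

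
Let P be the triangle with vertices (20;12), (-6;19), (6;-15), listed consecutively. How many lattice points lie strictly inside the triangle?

399

By the shoelace formula, twice the signed area is |[20·19 − (-6)·12] + [(-6)·(-15) − 6·19] + [6·12 − 20·(-15)]| = 800, so the area is 400.
Summing gcd(|Δx|,|Δy|) over the edges gives the boundary count: gcd(26,7) + gcd(12,34) + gcd(14,27) = 1+2+1 = 4.
Pick's theorem gives I = A − B/2 + 1 = 400 − 4/2 + 1 = 399.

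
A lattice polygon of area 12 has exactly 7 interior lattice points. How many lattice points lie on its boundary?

12

Pick's theorem gives A = I + B/2 − 1, so B = 2(A − I + 1) = 2(12 − 7 + 1) = 12.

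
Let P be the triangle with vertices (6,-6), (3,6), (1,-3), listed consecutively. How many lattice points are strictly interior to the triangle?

24

Using the shoelace formula, 2A = |[6·6 − 3·(-6)] + [3·(-3) − 1·6] + [1·(-6) − 6·(-3)]| = 51, so the area is 25.5.
The number of boundary lattice points is Σ gcd(|Δx|,|Δy|) = gcd(3,12) + gcd(2,9) + gcd(5,3) = 3+1+1 = 5.
By Pick's theorem A = I + B/2 − 1, so I = 25.5 − 5/2 + 1 = 24.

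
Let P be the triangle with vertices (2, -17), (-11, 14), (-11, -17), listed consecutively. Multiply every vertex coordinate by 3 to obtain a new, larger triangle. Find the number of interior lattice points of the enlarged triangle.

1747

Using the shoelace formula, 2A = |(2·14 − (-11)·(-17)) + ((-11)·(-17) − (-11)·14) + ((-11)·(-17) − 2·(-17))| = 403, so the area is 403/2.
Summing gcd(|Δx|,|Δy|) over the edges gives the boundary count: gcd(13,31) + gcd(0,31) + gcd(13,0) = 1+31+13 = 45.
Scaling by 3 multiplies the area by 3² = 9 (so the new area is 1813.5) and multiplies the boundary lattice-point count by 3, giving 135.
By Pick's theorem, the interior count of the dilated polygon is 1813.5 − 135/2 + 1 = 1747.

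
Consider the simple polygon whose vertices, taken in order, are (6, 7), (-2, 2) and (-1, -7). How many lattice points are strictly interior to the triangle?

35

Using the shoelace formula, 2A = |[6·2 − (-2)·7] + [(-2)·(-7) − (-1)·2] + [(-1)·7 − 6·(-7)]| = 77, so the area is 38.5.
The number of boundary lattice points is Σ gcd(|Δx|,|Δy|) = gcd(8,5) + gcd(1,9) + gcd(7,14) = 1+1+7 = 9.
By Pick's theorem A = I + B/2 − 1, so I = 38.5 − 9/2 + 1 = 35.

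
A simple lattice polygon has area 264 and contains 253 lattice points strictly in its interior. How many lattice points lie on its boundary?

Pick's theorem gives A = I + B/2 − 1, so B = 2(A − I + 1) = 2(264 − 253 + 1) = 24.

24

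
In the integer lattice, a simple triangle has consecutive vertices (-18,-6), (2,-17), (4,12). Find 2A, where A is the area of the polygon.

The shoelace formula gives twice the area as |[(-18)·(-17) − 2·(-6)] + [2·12 − 4·(-17)] + [4·(-6) − (-18)·12]| = 602, so the area is 301.

602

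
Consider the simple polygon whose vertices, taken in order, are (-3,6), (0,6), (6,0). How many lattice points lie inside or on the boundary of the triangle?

16

By the shoelace formula, twice the signed area is |[(-3)·6 − 0·6] + [0·0 − 6·6] + [6·6 − (-3)·0]| = 18, so the area is 9.
Along each edge there are gcd(|Δx|,|Δy|)+1 lattice points, so counting each shared vertex once the boundary has gcd(3,0) + gcd(6,6) + gcd(9,6) = 3+6+3 = 12.
Pick's theorem gives I = A − B/2 + 1 = 9 − 12/2 + 1 = 4, so the closed region contains I + B = 4 + 12 = 16 lattice points.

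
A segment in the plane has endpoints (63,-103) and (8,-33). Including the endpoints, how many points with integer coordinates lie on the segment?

6

The number of lattice points on a segment between lattice points is gcd(|Δx|,|Δy|) + 1 = gcd(55,70) + 1 = 5 + 1 = 6.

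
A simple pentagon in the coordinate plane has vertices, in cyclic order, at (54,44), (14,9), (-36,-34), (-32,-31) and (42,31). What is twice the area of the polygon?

230

The shoelace formula gives twice the area as |[54·9 − 14·44] + [14·(-34) − (-36)·9] + [(-36)·(-31) − (-32)·(-34)] + [(-32)·31 − 42·(-31)] + [42·44 − 54·31]| = 230, so the area is 115.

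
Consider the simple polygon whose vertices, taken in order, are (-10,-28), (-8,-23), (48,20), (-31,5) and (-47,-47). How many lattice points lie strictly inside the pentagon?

2171

By the shoelace formula, twice the signed area is |((-10)·(-23) − (-8)·(-28)) + ((-8)·20 − 48·(-23)) + (48·5 − (-31)·20) + ((-31)·(-47) − (-47)·5) + ((-47)·(-28) − (-10)·(-47))| = 4348, so the area is 2174.
Along each edge there are gcd(|Δx|,|Δy|)+1 lattice points, so counting each shared vertex once the boundary has gcd(2,5) + gcd(56,43) + gcd(79,15) + gcd(16,52) + gcd(37,19) = 1+1+1+4+1 = 8.
By Pick's theorem A = I + B/2 − 1, so I = 2174 − 8/2 + 1 = 2171.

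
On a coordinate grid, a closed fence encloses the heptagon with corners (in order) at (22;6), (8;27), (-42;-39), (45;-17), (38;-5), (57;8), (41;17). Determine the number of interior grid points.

2674

The shoelace formula gives twice the area as |(22·27 − 8·6) + (8·(-39) − (-42)·27) + ((-42)·(-17) − 45·(-39)) + (45·(-5) − 38·(-17)) + (38·8 − 57·(-5)) + (57·17 − 41·8) + (41·6 − 22·17)| = 5360, so the area is 2680.
Along each edge there are gcd(|Δx|,|Δy|)+1 lattice points, so counting each shared vertex once the boundary has gcd(14,21) + gcd(50,66) + gcd(87,22) + gcd(7,12) + gcd(19,13) + gcd(16,9) + gcd(19,11) = 7+2+1+1+1+1+1 = 14.
Pick's theorem gives I = A − B/2 + 1 = 2680 − 14/2 + 1 = 2674.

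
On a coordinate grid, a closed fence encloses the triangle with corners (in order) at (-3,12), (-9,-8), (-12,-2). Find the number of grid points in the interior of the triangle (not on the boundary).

46

By the shoelace formula, twice the signed area is |((-3)·(-8) − (-9)·12) + ((-9)·(-2) − (-12)·(-8)) + ((-12)·12 − (-3)·(-2))| = 96, so the area is 48.
The number of boundary lattice points is Σ gcd(|Δx|,|Δy|) = gcd(6,20) + gcd(3,6) + gcd(9,14) = 2+3+1 = 6.
Pick's theorem gives I = A − B/2 + 1 = 48 − 6/2 + 1 = 46.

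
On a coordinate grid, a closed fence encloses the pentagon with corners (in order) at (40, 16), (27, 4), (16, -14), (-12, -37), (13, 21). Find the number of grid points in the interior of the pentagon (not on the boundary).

By the shoelace formula, twice the signed area is |(40·4 − 27·16) + (27·(-14) − 16·4) + (16·(-37) − (-12)·(-14)) + ((-12)·21 − 13·(-37)) + (13·16 − 40·21)| = 1877, so the area is 1877/2.
Along each edge there are gcd(|Δx|,|Δy|)+1 lattice points, so counting each shared vertex once the boundary has gcd(13,12) + gcd(11,18) + gcd(28,23) + gcd(25,58) + gcd(27,5) = 1+1+1+1+1 = 5.
By Pick's theorem A = I + B/2 − 1, so I = 1877/2 − 5/2 + 1 = 937.

937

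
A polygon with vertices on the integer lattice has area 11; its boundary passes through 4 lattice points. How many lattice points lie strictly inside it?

From Pick's theorem, I = A − B/2 + 1 = 11 − 4/2 + 1 = 10.

10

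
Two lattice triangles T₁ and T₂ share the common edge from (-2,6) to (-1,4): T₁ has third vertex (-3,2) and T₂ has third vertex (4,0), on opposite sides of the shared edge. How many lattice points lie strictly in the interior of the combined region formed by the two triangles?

2

The union is the simple quadrilateral with vertices (-2,6), (-3,2), (-1,4), (4,0) in order.
The shoelace formula gives twice the area as |[(-2)·2 − (-3)·6] + [(-3)·4 − (-1)·2] + [(-1)·0 − 4·4] + [4·6 − (-2)·0]| = 12, so the area is 6.
The number of boundary lattice points is Σ gcd(|Δx|,|Δy|) = gcd(1,4) + gcd(2,2) + gcd(5,4) + gcd(6,6) = 1+2+1+6 = 10.
By Pick's theorem I = A − B/2 + 1 = 6 − 10/2 + 1 = 2.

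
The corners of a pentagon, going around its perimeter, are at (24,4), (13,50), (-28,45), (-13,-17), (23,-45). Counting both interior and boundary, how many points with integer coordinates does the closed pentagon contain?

3176

By the shoelace formula, twice the signed area is |(24·50 − 13·4) + (13·45 − (-28)·50) + ((-28)·(-17) − (-13)·45) + ((-13)·(-45) − 23·(-17)) + (23·4 − 24·(-45))| = 6342, so the area is 3171.
Along each edge there are gcd(|Δx|,|Δy|)+1 lattice points, so counting each shared vertex once the boundary has gcd(11,46) + gcd(41,5) + gcd(15,62) + gcd(36,28) + gcd(1,49) = 1+1+1+4+1 = 8.
Pick's theorem gives I = A − B/2 + 1 = 3171 − 8/2 + 1 = 3168, so the closed region contains I + B = 3168 + 8 = 3176 lattice points.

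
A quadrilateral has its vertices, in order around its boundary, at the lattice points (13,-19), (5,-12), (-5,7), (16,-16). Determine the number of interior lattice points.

105

Using the shoelace formula, 2A = |(13·(-12) − 5·(-19)) + (5·7 − (-5)·(-12)) + ((-5)·(-16) − 16·7) + (16·(-19) − 13·(-16))| = 214, so the area is 107.
Summing gcd(|Δx|,|Δy|) over the edges gives the boundary count: gcd(8,7) + gcd(10,19) + gcd(21,23) + gcd(3,3) = 1+1+1+3 = 6.
By Pick's theorem A = I + B/2 − 1, so I = 107 − 6/2 + 1 = 105.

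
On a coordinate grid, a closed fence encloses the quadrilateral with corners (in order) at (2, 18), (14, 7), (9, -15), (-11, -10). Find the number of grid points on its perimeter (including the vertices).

The number of boundary lattice points is Σ gcd(|Δx|,|Δy|) = gcd(12,11) + gcd(5,22) + gcd(20,5) + gcd(13,28) = 1+1+5+1 = 8.

8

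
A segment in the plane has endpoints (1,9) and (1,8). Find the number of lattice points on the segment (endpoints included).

The number of lattice points on a segment between lattice points is gcd(|Δx|,|Δy|) + 1 = gcd(0,1) + 1 = 1 + 1 = 2.

2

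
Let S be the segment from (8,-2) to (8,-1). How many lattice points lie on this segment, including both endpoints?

2

The number of lattice points on a segment between lattice points is gcd(|Δx|,|Δy|) + 1 = gcd(0,1) + 1 = 1 + 1 = 2.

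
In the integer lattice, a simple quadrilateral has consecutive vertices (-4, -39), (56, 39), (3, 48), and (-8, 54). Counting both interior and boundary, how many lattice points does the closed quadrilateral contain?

By the shoelace formula, twice the signed area is |[(-4)·39 − 56·(-39)] + [56·48 − 3·39] + [3·54 − (-8)·48] + [(-8)·(-39) − (-4)·54]| = 5673, so the area is 2836.5.
The number of boundary lattice points is Σ gcd(|Δx|,|Δy|) = gcd(60,78) + gcd(53,9) + gcd(11,6) + gcd(4,93) = 6+1+1+1 = 9.
Pick's theorem gives I = A − B/2 + 1 = 2836.5 − 9/2 + 1 = 2833, so the closed region contains I + B = 2833 + 9 = 2842 lattice points.

2842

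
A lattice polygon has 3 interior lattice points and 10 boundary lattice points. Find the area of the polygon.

7

By Pick's theorem, A = I + B/2 − 1 = 3 + 10/2 − 1 = 7.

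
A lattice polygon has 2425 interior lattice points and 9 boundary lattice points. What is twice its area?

4857

By Pick's theorem, A = I + B/2 − 1 = 2425 + 9/2 − 1 = 4857/2.
Hence 2A = 4857.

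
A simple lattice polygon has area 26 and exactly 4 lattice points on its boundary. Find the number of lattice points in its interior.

From Pick's theorem, I = A − B/2 + 1 = 26 − 4/2 + 1 = 25.

25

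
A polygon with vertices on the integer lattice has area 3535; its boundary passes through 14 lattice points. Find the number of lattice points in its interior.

Pick's theorem A = I + B/2 − 1 rearranges to I = A − B/2 + 1 = 3535 − 14/2 + 1 = 3529.

3529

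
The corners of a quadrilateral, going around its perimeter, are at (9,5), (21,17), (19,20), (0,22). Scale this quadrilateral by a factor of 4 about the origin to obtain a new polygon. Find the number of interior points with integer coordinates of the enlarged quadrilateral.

2891

Using the shoelace formula, 2A = |[9·17 − 21·5] + [21·20 − 19·17] + [19·22 − 0·20] + [0·5 − 9·22]| = 365, so the area is 365/2.
The number of boundary lattice points is Σ gcd(|Δx|,|Δy|) = gcd(12,12) + gcd(2,3) + gcd(19,2) + gcd(9,17) = 12+1+1+1 = 15.
Scaling by 4 multiplies the area by 4² = 16 (so the new area is 2920) and multiplies the boundary lattice-point count by 4, giving 60.
By Pick's theorem, the interior count of the dilated polygon is 2920 − 60/2 + 1 = 2891.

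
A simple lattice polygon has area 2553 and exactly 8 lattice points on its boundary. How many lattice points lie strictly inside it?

From Pick's theorem, I = A − B/2 + 1 = 2553 − 8/2 + 1 = 2550.

2550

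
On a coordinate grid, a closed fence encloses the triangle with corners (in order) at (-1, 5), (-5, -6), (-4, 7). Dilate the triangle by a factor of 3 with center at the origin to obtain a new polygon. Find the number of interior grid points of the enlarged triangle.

181

Using the shoelace formula, 2A = |((-1)·(-6) − (-5)·5) + ((-5)·7 − (-4)·(-6)) + ((-4)·5 − (-1)·7)| = 41, so the area is 20.5.
The number of boundary lattice points is Σ gcd(|Δx|,|Δy|) = gcd(4,11) + gcd(1,13) + gcd(3,2) = 1+1+1 = 3.
Scaling by 3 multiplies the area by 3² = 9 (so the new area is 184.5) and multiplies the boundary lattice-point count by 3, giving 9.
By Pick's theorem, the interior count of the dilated polygon is 184.5 − 9/2 + 1 = 181.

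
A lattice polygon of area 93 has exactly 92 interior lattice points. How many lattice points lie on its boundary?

4

Pick's theorem gives A = I + B/2 − 1, so B = 2(A − I + 1) = 2(93 − 92 + 1) = 4.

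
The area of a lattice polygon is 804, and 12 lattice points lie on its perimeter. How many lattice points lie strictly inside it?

From Pick's theorem, I = A − B/2 + 1 = 804 − 12/2 + 1 = 799.

799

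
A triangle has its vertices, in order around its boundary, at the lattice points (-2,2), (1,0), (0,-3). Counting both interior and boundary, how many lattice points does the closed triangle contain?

8

Using the shoelace formula, 2A = |((-2)·0 − 1·2) + (1·(-3) − 0·0) + (0·2 − (-2)·(-3))| = 11, so the area is 5.5.
Summing gcd(|Δx|,|Δy|) over the edges gives the boundary count: gcd(3,2) + gcd(1,3) + gcd(2,5) = 1+1+1 = 3.
Pick's theorem gives I = A − B/2 + 1 = 5.5 − 3/2 + 1 = 5, so the closed region contains I + B = 5 + 3 = 8 lattice points.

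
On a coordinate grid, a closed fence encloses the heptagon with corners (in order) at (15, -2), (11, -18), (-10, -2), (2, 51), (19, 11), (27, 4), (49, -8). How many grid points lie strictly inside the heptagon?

1252

By the shoelace formula, twice the signed area is |(15·(-18) − 11·(-2)) + (11·(-2) − (-10)·(-18)) + ((-10)·51 − 2·(-2)) + (2·11 − 19·51) + (19·4 − 27·11) + (27·(-8) − 49·4) + (49·(-2) − 15·(-8))| = 2514, so the area is 1257.
The number of boundary lattice points is Σ gcd(|Δx|,|Δy|) = gcd(4,16) + gcd(21,16) + gcd(12,53) + gcd(17,40) + gcd(8,7) + gcd(22,12) + gcd(34,6) = 4+1+1+1+1+2+2 = 12.
Pick's theorem gives I = A − B/2 + 1 = 1257 − 12/2 + 1 = 1252.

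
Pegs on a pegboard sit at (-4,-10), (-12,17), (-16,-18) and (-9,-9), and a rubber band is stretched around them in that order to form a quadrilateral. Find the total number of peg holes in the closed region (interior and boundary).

The shoelace formula gives twice the area as |[(-4)·17 − (-12)·(-10)] + [(-12)·(-18) − (-16)·17] + [(-16)·(-9) − (-9)·(-18)] + [(-9)·(-10) − (-4)·(-9)]| = 336, so the area is 168.
Summing gcd(|Δx|,|Δy|) over the edges gives the boundary count: gcd(8,27) + gcd(4,35) + gcd(7,9) + gcd(5,1) = 1+1+1+1 = 4.
Pick's theorem gives I = A − B/2 + 1 = 168 − 4/2 + 1 = 167, so the closed region contains I + B = 167 + 4 = 171 lattice points.

171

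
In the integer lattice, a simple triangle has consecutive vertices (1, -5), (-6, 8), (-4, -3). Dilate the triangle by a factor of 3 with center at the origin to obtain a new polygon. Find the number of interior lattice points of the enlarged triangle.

226

By the shoelace formula, twice the signed area is |(1·8 − (-6)·(-5)) + ((-6)·(-3) − (-4)·8) + ((-4)·(-5) − 1·(-3))| = 51, so the area is 51/2.
Summing gcd(|Δx|,|Δy|) over the edges gives the boundary count: gcd(7,13) + gcd(2,11) + gcd(5,2) = 1+1+1 = 3.
Scaling by 3 multiplies the area by 3² = 9 (so the new area is 229.5) and multiplies the boundary lattice-point count by 3, giving 9.
By Pick's theorem, the interior count of the dilated polygon is 229.5 − 9/2 + 1 = 226.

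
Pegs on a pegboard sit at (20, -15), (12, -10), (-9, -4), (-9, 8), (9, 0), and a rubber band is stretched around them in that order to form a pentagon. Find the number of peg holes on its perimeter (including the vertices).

19

Summing gcd(|Δx|,|Δy|) over the edges gives the boundary count: gcd(8,5) + gcd(21,6) + gcd(0,12) + gcd(18,8) + gcd(11,15) = 1+3+12+2+1 = 19.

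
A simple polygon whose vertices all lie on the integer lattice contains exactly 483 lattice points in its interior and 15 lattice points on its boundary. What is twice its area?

979

By Pick's theorem, A = I + B/2 − 1 = 483 + 15/2 − 1 = 979/2.
Hence 2A = 979.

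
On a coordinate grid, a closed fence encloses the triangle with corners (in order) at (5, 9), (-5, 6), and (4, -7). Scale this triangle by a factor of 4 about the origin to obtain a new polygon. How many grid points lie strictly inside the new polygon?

1251

Using the shoelace formula, 2A = |[5·6 − (-5)·9] + [(-5)·(-7) − 4·6] + [4·9 − 5·(-7)]| = 157, so the area is 78.5.
Along each edge there are gcd(|Δx|,|Δy|)+1 lattice points, so counting each shared vertex once the boundary has gcd(10,3) + gcd(9,13) + gcd(1,16) = 1+1+1 = 3.
Scaling by 4 multiplies the area by 4² = 16 (so the new area is 1256) and multiplies the boundary lattice-point count by 4, giving 12.
By Pick's theorem, the interior count of the dilated polygon is 1256 − 12/2 + 1 = 1251.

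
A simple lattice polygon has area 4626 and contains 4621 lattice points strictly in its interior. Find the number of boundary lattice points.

12

Pick's theorem gives A = I + B/2 − 1, so B = 2(A − I + 1) = 2(4626 − 4621 + 1) = 12.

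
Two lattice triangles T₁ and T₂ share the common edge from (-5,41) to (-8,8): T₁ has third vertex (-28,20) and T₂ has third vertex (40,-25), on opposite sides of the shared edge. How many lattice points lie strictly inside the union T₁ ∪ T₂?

The union is the simple quadrilateral with vertices (-5,41), (-28,20), (-8,8), (40,-25) in order.
By the shoelace formula, twice the signed area is |[(-5)·20 − (-28)·41] + [(-28)·8 − (-8)·20] + [(-8)·(-25) − 40·8] + [40·41 − (-5)·(-25)]| = 2379, so the area is 2379/2.
Summing gcd(|Δx|,|Δy|) over the edges gives the boundary count: gcd(23,21) + gcd(20,12) + gcd(48,33) + gcd(45,66) = 1+4+3+3 = 11.
By Pick's theorem I = A − B/2 + 1 = 2379/2 − 11/2 + 1 = 1185.

1185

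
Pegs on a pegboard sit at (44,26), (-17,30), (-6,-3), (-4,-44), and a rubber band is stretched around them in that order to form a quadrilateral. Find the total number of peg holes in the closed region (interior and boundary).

The shoelace formula gives twice the area as |(44·30 − (-17)·26) + ((-17)·(-3) − (-6)·30) + ((-6)·(-44) − (-4)·(-3)) + ((-4)·26 − 44·(-44))| = 4077, so the area is 2038.5.
Along each edge there are gcd(|Δx|,|Δy|)+1 lattice points, so counting each shared vertex once the boundary has gcd(61,4) + gcd(11,33) + gcd(2,41) + gcd(48,70) = 1+11+1+2 = 15.
Pick's theorem gives I = A − B/2 + 1 = 2038.5 − 15/2 + 1 = 2032, so the closed region contains I + B = 2032 + 15 = 2047 lattice points.

2047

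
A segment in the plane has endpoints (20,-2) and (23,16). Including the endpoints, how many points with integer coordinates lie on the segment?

The number of lattice points on a segment between lattice points is gcd(|Δx|,|Δy|) + 1 = gcd(3,18) + 1 = 3 + 1 = 4.

4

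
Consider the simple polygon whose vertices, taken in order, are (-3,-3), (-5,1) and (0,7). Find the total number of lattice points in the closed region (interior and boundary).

Using the shoelace formula, 2A = |((-3)·1 − (-5)·(-3)) + ((-5)·7 − 0·1) + (0·(-3) − (-3)·7)| = 32, so the area is 16.
Along each edge there are gcd(|Δx|,|Δy|)+1 lattice points, so counting each shared vertex once the boundary has gcd(2,4) + gcd(5,6) + gcd(3,10) = 2+1+1 = 4.
Pick's theorem gives I = A − B/2 + 1 = 16 − 4/2 + 1 = 15, so the closed region contains I + B = 15 + 4 = 19 lattice points.

19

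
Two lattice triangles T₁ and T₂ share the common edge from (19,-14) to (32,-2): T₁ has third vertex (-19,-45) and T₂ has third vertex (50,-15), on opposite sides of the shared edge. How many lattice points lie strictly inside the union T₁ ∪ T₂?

The union is the simple quadrilateral with vertices (19,-14), (-19,-45), (32,-2), (50,-15) in order.
Using the shoelace formula, 2A = |[19·(-45) − (-19)·(-14)] + [(-19)·(-2) − 32·(-45)] + [32·(-15) − 50·(-2)] + [50·(-14) − 19·(-15)]| = 438, so the area is 219.
Summing gcd(|Δx|,|Δy|) over the edges gives the boundary count: gcd(38,31) + gcd(51,43) + gcd(18,13) + gcd(31,1) = 1+1+1+1 = 4.
By Pick's theorem I = A − B/2 + 1 = 219 − 4/2 + 1 = 218.

218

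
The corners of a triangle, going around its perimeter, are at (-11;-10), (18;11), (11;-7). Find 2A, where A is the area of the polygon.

Using the shoelace formula, 2A = |[(-11)·11 − 18·(-10)] + [18·(-7) − 11·11] + [11·(-10) − (-11)·(-7)]| = 375, so the area is 375/2.

375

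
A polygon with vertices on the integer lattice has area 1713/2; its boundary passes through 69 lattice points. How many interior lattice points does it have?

Pick's theorem A = I + B/2 − 1 rearranges to I = A − B/2 + 1 = 1713/2 − 69/2 + 1 = 823.

823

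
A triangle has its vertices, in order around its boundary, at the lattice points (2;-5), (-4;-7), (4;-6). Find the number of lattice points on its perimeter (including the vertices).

4

Summing gcd(|Δx|,|Δy|) over the edges gives the boundary count: gcd(6,2) + gcd(8,1) + gcd(2,1) = 2+1+1 = 4.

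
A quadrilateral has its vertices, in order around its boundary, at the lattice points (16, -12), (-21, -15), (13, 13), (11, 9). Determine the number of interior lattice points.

434

By the shoelace formula, twice the signed area is |(16·(-15) − (-21)·(-12)) + ((-21)·13 − 13·(-15)) + (13·9 − 11·13) + (11·(-12) − 16·9)| = 872, so the area is 436.
Summing gcd(|Δx|,|Δy|) over the edges gives the boundary count: gcd(37,3) + gcd(34,28) + gcd(2,4) + gcd(5,21) = 1+2+2+1 = 6.
By Pick's theorem A = I + B/2 − 1, so I = 436 − 6/2 + 1 = 434.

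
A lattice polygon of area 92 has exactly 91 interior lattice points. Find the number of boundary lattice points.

Pick's theorem gives A = I + B/2 − 1, so B = 2(A − I + 1) = 2(92 − 91 + 1) = 4.

4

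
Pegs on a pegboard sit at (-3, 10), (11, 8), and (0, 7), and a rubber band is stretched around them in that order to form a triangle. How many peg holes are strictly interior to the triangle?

16

By the shoelace formula, twice the signed area is |[(-3)·8 − 11·10] + [11·7 − 0·8] + [0·10 − (-3)·7]| = 36, so the area is 18.
Summing gcd(|Δx|,|Δy|) over the edges gives the boundary count: gcd(14,2) + gcd(11,1) + gcd(3,3) = 2+1+3 = 6.
Pick's theorem gives I = A − B/2 + 1 = 18 − 6/2 + 1 = 16.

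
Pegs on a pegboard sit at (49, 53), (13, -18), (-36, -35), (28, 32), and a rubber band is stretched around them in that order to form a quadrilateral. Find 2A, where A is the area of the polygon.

The shoelace formula gives twice the area as |[49·(-18) − 13·53] + [13·(-35) − (-36)·(-18)] + [(-36)·32 − 28·(-35)] + [28·53 − 49·32]| = 2930, so the area is 1465.

2930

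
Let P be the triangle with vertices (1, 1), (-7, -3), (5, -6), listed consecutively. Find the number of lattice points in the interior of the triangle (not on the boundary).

Using the shoelace formula, 2A = |[1·(-3) − (-7)·1] + [(-7)·(-6) − 5·(-3)] + [5·1 − 1·(-6)]| = 72, so the area is 36.
Summing gcd(|Δx|,|Δy|) over the edges gives the boundary count: gcd(8,4) + gcd(12,3) + gcd(4,7) = 4+3+1 = 8.
Pick's theorem gives I = A − B/2 + 1 = 36 − 8/2 + 1 = 33.

33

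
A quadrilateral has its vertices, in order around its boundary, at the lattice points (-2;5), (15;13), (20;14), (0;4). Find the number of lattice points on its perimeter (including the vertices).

The number of boundary lattice points is Σ gcd(|Δx|,|Δy|) = gcd(17,8) + gcd(5,1) + gcd(20,10) + gcd(2,1) = 1+1+10+1 = 13.

13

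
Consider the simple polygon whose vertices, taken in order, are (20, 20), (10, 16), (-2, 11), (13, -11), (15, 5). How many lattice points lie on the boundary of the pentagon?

11

Along each edge there are gcd(|Δx|,|Δy|)+1 lattice points, so counting each shared vertex once the boundary has gcd(10,4) + gcd(12,5) + gcd(15,22) + gcd(2,16) + gcd(5,15) = 2+1+1+2+5 = 11.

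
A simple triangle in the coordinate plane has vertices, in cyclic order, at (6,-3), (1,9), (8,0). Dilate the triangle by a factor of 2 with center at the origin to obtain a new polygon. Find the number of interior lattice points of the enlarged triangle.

76

The shoelace formula gives twice the area as |[6·9 − 1·(-3)] + [1·0 − 8·9] + [8·(-3) − 6·0]| = 39, so the area is 39/2.
Summing gcd(|Δx|,|Δy|) over the edges gives the boundary count: gcd(5,12) + gcd(7,9) + gcd(2,3) = 1+1+1 = 3.
Scaling by 2 multiplies the area by 2² = 4 (so the new area is 78) and multiplies the boundary lattice-point count by 2, giving 6.
By Pick's theorem, the interior count of the dilated polygon is 78 − 6/2 + 1 = 76.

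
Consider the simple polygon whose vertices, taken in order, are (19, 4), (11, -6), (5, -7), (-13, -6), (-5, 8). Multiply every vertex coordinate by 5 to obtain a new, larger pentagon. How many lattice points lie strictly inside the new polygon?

Using the shoelace formula, 2A = |(19·(-6) − 11·4) + (11·(-7) − 5·(-6)) + (5·(-6) − (-13)·(-7)) + ((-13)·8 − (-5)·(-6)) + ((-5)·4 − 19·8)| = 632, so the area is 316.
Along each edge there are gcd(|Δx|,|Δy|)+1 lattice points, so counting each shared vertex once the boundary has gcd(8,10) + gcd(6,1) + gcd(18,1) + gcd(8,14) + gcd(24,4) = 2+1+1+2+4 = 10.
Scaling by 5 multiplies the area by 5² = 25 (so the new area is 7900) and multiplies the boundary lattice-point count by 5, giving 50.
By Pick's theorem, the interior count of the dilated polygon is 7900 − 50/2 + 1 = 7876.

7876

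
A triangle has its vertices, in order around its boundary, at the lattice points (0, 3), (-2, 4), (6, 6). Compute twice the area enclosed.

The shoelace formula gives twice the area as |[0·4 − (-2)·3] + [(-2)·6 − 6·4] + [6·3 − 0·6]| = 12, so the area is 6.

12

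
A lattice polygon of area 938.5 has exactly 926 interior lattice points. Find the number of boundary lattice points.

Pick's theorem gives A = I + B/2 − 1, so B = 2(A − I + 1) = 2(938.5 − 926 + 1) = 27.

27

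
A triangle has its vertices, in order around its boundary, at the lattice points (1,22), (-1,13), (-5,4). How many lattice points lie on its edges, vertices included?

The number of boundary lattice points is Σ gcd(|Δx|,|Δy|) = gcd(2,9) + gcd(4,9) + gcd(6,18) = 1+1+6 = 8.

8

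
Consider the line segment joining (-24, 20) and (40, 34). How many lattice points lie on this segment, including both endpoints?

The number of lattice points on a segment between lattice points is gcd(|Δx|,|Δy|) + 1 = gcd(64,14) + 1 = 2 + 1 = 3.

3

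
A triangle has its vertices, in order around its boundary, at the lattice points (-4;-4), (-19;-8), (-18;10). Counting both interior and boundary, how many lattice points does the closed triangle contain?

Using the shoelace formula, 2A = |((-4)·(-8) − (-19)·(-4)) + ((-19)·10 − (-18)·(-8)) + ((-18)·(-4) − (-4)·10)| = 266, so the area is 133.
Along each edge there are gcd(|Δx|,|Δy|)+1 lattice points, so counting each shared vertex once the boundary has gcd(15,4) + gcd(1,18) + gcd(14,14) = 1+1+14 = 16.
Pick's theorem gives I = A − B/2 + 1 = 133 − 16/2 + 1 = 126, so the closed region contains I + B = 126 + 16 = 142 lattice points.

142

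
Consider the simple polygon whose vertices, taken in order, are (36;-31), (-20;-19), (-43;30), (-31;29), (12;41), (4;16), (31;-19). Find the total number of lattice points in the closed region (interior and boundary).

Using the shoelace formula, 2A = |(36·(-19) − (-20)·(-31)) + ((-20)·30 − (-43)·(-19)) + ((-43)·29 − (-31)·30) + ((-31)·41 − 12·29) + (12·16 − 4·41) + (4·(-19) − 31·16) + (31·(-31) − 36·(-19))| = 5478, so the area is 2739.
The number of boundary lattice points is Σ gcd(|Δx|,|Δy|) = gcd(56,12) + gcd(23,49) + gcd(12,1) + gcd(43,12) + gcd(8,25) + gcd(27,35) + gcd(5,12) = 4+1+1+1+1+1+1 = 10.
Pick's theorem gives I = A − B/2 + 1 = 2739 − 10/2 + 1 = 2735, so the closed region contains I + B = 2735 + 10 = 2745 lattice points.

2745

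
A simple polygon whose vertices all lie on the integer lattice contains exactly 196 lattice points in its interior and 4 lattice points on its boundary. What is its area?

Pick's theorem states A = I + B/2 − 1, so A = 196 + 4/2 − 1 = 197.

197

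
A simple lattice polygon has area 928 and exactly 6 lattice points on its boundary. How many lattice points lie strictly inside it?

926

From Pick's theorem, I = A − B/2 + 1 = 928 − 6/2 + 1 = 926.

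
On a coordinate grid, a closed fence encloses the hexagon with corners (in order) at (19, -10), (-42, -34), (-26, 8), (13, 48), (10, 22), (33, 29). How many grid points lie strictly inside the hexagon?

2572

The shoelace formula gives twice the area as |(19·(-34) − (-42)·(-10)) + ((-42)·8 − (-26)·(-34)) + ((-26)·48 − 13·8) + (13·22 − 10·48) + (10·29 − 33·22) + (33·(-10) − 19·29)| = 5149, so the area is 2574.5.
Summing gcd(|Δx|,|Δy|) over the edges gives the boundary count: gcd(61,24) + gcd(16,42) + gcd(39,40) + gcd(3,26) + gcd(23,7) + gcd(14,39) = 1+2+1+1+1+1 = 7.
Pick's theorem gives I = A − B/2 + 1 = 2574.5 − 7/2 + 1 = 2572.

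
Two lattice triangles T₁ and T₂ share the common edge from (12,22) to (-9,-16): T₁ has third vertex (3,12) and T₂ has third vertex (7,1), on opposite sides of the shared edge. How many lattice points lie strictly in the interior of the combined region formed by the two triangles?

The union is the simple quadrilateral with vertices (12,22), (3,12), (-9,-16), (7,1) in order.
Using the shoelace formula, 2A = |[12·12 − 3·22] + [3·(-16) − (-9)·12] + [(-9)·1 − 7·(-16)] + [7·22 − 12·1]| = 383, so the area is 191.5.
Along each edge there are gcd(|Δx|,|Δy|)+1 lattice points, so counting each shared vertex once the boundary has gcd(9,10) + gcd(12,28) + gcd(16,17) + gcd(5,21) = 1+4+1+1 = 7.
By Pick's theorem I = A − B/2 + 1 = 191.5 − 7/2 + 1 = 189.

189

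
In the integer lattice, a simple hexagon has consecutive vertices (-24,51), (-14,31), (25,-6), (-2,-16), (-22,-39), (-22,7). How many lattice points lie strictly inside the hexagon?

By the shoelace formula, twice the signed area is |((-24)·31 − (-14)·51) + ((-14)·(-6) − 25·31) + (25·(-16) − (-2)·(-6)) + ((-2)·(-39) − (-22)·(-16)) + ((-22)·7 − (-22)·(-39)) + ((-22)·51 − (-24)·7)| = 3373, so the area is 3373/2.
The number of boundary lattice points is Σ gcd(|Δx|,|Δy|) = gcd(10,20) + gcd(39,37) + gcd(27,10) + gcd(20,23) + gcd(0,46) + gcd(2,44) = 10+1+1+1+46+2 = 61.
Pick's theorem gives I = A − B/2 + 1 = 3373/2 − 61/2 + 1 = 1657.

1657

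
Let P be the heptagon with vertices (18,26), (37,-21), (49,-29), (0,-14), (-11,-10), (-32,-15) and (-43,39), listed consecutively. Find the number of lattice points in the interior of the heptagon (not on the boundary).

3042

Using the shoelace formula, 2A = |(18·(-21) − 37·26) + (37·(-29) − 49·(-21)) + (49·(-14) − 0·(-29)) + (0·(-10) − (-11)·(-14)) + ((-11)·(-15) − (-32)·(-10)) + ((-32)·39 − (-43)·(-15)) + ((-43)·26 − 18·39)| = 6092, so the area is 3046.
The number of boundary lattice points is Σ gcd(|Δx|,|Δy|) = gcd(19,47) + gcd(12,8) + gcd(49,15) + gcd(11,4) + gcd(21,5) + gcd(11,54) + gcd(61,13) = 1+4+1+1+1+1+1 = 10.
Pick's theorem gives I = A − B/2 + 1 = 3046 − 10/2 + 1 = 3042.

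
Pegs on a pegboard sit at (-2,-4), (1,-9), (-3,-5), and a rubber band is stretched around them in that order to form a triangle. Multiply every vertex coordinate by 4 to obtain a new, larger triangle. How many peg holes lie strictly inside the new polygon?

Using the shoelace formula, 2A = |((-2)·(-9) − 1·(-4)) + (1·(-5) − (-3)·(-9)) + ((-3)·(-4) − (-2)·(-5))| = 8, so the area is 4.
Summing gcd(|Δx|,|Δy|) over the edges gives the boundary count: gcd(3,5) + gcd(4,4) + gcd(1,1) = 1+4+1 = 6.
Scaling by 4 multiplies the area by 4² = 16 (so the new area is 64) and multiplies the boundary lattice-point count by 4, giving 24.
By Pick's theorem, the interior count of the dilated polygon is 64 − 24/2 + 1 = 53.

53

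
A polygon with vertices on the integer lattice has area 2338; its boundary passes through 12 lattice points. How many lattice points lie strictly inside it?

2333

Pick's theorem A = I + B/2 − 1 rearranges to I = A − B/2 + 1 = 2338 − 12/2 + 1 = 2333.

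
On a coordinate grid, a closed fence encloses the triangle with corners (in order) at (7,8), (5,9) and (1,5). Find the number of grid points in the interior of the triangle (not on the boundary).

3

By the shoelace formula, twice the signed area is |(7·9 − 5·8) + (5·5 − 1·9) + (1·8 − 7·5)| = 12, so the area is 6.
The number of boundary lattice points is Σ gcd(|Δx|,|Δy|) = gcd(2,1) + gcd(4,4) + gcd(6,3) = 1+4+3 = 8.
By Pick's theorem A = I + B/2 − 1, so I = 6 − 8/2 + 1 = 3.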